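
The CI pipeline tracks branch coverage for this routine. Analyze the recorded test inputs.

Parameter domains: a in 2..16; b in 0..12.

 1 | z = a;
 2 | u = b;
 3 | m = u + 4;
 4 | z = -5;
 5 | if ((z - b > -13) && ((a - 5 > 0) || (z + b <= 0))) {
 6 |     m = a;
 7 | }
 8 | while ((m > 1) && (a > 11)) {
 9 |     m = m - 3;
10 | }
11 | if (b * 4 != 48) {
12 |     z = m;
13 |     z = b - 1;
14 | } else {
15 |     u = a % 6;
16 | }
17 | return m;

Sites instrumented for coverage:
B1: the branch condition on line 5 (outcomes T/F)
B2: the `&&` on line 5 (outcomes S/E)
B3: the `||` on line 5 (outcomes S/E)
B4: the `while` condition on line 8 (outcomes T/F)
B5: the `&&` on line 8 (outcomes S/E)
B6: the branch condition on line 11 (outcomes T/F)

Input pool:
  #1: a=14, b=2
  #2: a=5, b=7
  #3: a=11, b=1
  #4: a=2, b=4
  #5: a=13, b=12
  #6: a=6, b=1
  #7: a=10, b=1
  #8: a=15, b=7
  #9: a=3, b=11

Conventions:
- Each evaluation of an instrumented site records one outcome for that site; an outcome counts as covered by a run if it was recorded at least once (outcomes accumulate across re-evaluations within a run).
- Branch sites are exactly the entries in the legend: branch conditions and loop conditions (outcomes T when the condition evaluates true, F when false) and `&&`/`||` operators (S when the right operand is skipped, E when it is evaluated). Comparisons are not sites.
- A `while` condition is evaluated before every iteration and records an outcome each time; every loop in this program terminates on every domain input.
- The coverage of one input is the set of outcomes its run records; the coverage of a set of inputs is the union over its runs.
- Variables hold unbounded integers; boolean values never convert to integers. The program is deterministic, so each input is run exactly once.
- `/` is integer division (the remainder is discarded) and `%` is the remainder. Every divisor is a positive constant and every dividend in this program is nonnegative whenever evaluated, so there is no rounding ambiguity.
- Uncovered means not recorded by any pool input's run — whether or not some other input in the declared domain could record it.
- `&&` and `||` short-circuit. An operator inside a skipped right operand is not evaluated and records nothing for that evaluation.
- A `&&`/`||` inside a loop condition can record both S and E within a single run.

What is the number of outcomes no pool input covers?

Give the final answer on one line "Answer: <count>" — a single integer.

input #1, a=14, b=2: events B2->E, B3->S, B1->T, B5->E, B4->T, B5->E, B4->T, B5->E, B4->T, B5->E, B4->T, B5->E, B4->T, B5->S, ...; outcomes B1=T, B2=E, B3=S, B4=T, B4=F, B5=S, B5=E, B6=T
input #2, a=5, b=7: events B2->E, B3->E, B1->F, B5->E, B4->F, B6->T; outcomes B1=F, B2=E, B3=E, B4=F, B5=E, B6=T
input #3, a=11, b=1: events B2->E, B3->S, B1->T, B5->E, B4->F, B6->T; outcomes B1=T, B2=E, B3=S, B4=F, B5=E, B6=T
input #4, a=2, b=4: events B2->E, B3->E, B1->T, B5->E, B4->F, B6->T; outcomes B1=T, B2=E, B3=E, B4=F, B5=E, B6=T
input #5, a=13, b=12: events B2->S, B1->F, B5->E, B4->T, B5->E, B4->T, B5->E, B4->T, B5->E, B4->T, B5->E, B4->T, B5->S, B4->F, ...; outcomes B1=F, B2=S, B4=T, B4=F, B5=S, B5=E, B6=F
input #6, a=6, b=1: events B2->E, B3->S, B1->T, B5->E, B4->F, B6->T; outcomes B1=T, B2=E, B3=S, B4=F, B5=E, B6=T
input #7, a=10, b=1: events B2->E, B3->S, B1->T, B5->E, B4->F, B6->T; outcomes B1=T, B2=E, B3=S, B4=F, B5=E, B6=T
input #8, a=15, b=7: events B2->E, B3->S, B1->T, B5->E, B4->T, B5->E, B4->T, B5->E, B4->T, B5->E, B4->T, B5->E, B4->T, B5->S, ...; outcomes B1=T, B2=E, B3=S, B4=T, B4=F, B5=S, B5=E, B6=T
input #9, a=3, b=11: events B2->S, B1->F, B5->E, B4->F, B6->T; outcomes B1=F, B2=S, B4=F, B5=E, B6=T
union over the pool: B1=T, B1=F, B2=S, B2=E, B3=S, B3=E, B4=T, B4=F, B5=S, B5=E, B6=T, B6=F
uncovered (0 of 12): none

Answer: 0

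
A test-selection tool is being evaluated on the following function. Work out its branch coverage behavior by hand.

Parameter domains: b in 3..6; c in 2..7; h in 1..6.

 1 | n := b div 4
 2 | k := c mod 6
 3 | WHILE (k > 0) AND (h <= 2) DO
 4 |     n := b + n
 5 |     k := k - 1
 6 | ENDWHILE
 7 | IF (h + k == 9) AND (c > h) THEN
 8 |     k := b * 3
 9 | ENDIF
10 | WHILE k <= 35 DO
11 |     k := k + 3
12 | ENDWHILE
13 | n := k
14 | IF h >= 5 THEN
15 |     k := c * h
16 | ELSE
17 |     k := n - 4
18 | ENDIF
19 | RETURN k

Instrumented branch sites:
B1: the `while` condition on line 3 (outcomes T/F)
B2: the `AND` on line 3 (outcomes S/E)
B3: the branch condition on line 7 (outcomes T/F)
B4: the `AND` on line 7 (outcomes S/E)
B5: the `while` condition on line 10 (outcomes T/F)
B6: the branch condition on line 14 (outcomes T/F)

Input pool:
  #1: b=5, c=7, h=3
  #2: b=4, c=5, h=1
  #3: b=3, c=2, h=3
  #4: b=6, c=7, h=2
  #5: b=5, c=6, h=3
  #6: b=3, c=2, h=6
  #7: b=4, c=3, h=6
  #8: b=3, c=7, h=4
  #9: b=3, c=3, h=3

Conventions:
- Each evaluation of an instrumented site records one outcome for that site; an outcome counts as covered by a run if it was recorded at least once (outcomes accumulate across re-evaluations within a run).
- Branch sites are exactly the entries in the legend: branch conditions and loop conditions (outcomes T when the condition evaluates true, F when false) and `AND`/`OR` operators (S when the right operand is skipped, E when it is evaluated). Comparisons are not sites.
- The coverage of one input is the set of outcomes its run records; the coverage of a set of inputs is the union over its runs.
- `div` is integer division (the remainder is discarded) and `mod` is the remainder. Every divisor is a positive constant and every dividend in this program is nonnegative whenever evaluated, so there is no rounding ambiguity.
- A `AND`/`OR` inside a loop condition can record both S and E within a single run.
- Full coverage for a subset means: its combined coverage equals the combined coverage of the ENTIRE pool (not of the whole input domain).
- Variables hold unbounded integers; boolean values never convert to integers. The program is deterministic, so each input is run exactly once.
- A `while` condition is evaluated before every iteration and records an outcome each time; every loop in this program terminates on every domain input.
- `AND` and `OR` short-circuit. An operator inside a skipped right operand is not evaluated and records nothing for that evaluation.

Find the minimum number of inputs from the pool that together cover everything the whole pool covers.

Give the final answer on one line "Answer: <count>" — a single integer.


input #1 (b=5, c=7, h=3): events B2->E, B1->F, B4->S, B3->F, B5->T, B5->T, B5->T, B5->T, B5->T, B5->T, B5->T, B5->T, B5->T, B5->T, ...; covers B1=F, B2=E, B3=F, B4=S, B5=T, B5=F, B6=F
input #2 (b=4, c=5, h=1): events B2->E, B1->T, B2->E, B1->T, B2->E, B1->T, B2->E, B1->T, B2->E, B1->T, B2->S, B1->F, B4->S, B3->F, ...; covers B1=T, B1=F, B2=S, B2=E, B3=F, B4=S, B5=T, B5=F, B6=F
input #3 (b=3, c=2, h=3): events B2->E, B1->F, B4->S, B3->F, B5->T, B5->T, B5->T, B5->T, B5->T, B5->T, B5->T, B5->T, B5->T, B5->T, ...; covers B1=F, B2=E, B3=F, B4=S, B5=T, B5=F, B6=F
input #4 (b=6, c=7, h=2): events B2->E, B1->T, B2->S, B1->F, B4->S, B3->F, B5->T, B5->T, B5->T, B5->T, B5->T, B5->T, B5->T, B5->T, ...; covers B1=T, B1=F, B2=S, B2=E, B3=F, B4=S, B5=T, B5=F, B6=F
input #5 (b=5, c=6, h=3): events B2->S, B1->F, B4->S, B3->F, B5->T, B5->T, B5->T, B5->T, B5->T, B5->T, B5->T, B5->T, B5->T, B5->T, ...; covers B1=F, B2=S, B3=F, B4=S, B5=T, B5=F, B6=F
input #6 (b=3, c=2, h=6): events B2->E, B1->F, B4->S, B3->F, B5->T, B5->T, B5->T, B5->T, B5->T, B5->T, B5->T, B5->T, B5->T, B5->T, ...; covers B1=F, B2=E, B3=F, B4=S, B5=T, B5=F, B6=T
input #7 (b=4, c=3, h=6): events B2->E, B1->F, B4->E, B3->F, B5->T, B5->T, B5->T, B5->T, B5->T, B5->T, B5->T, B5->T, B5->T, B5->T, ...; covers B1=F, B2=E, B3=F, B4=E, B5=T, B5=F, B6=T
input #8 (b=3, c=7, h=4): events B2->E, B1->F, B4->S, B3->F, B5->T, B5->T, B5->T, B5->T, B5->T, B5->T, B5->T, B5->T, B5->T, B5->T, ...; covers B1=F, B2=E, B3=F, B4=S, B5=T, B5=F, B6=F
input #9 (b=3, c=3, h=3): events B2->E, B1->F, B4->S, B3->F, B5->T, B5->T, B5->T, B5->T, B5->T, B5->T, B5->T, B5->T, B5->T, B5->T, ...; covers B1=F, B2=E, B3=F, B4=S, B5=T, B5=F, B6=F
pool-wide coverage (11 outcomes): B1=T, B1=F, B2=S, B2=E, B3=F, B4=S, B4=E, B5=T, B5=F, B6=T, B6=F
size 1 is not enough: best union over all size-1 subsets is 9/11
size 2: inputs {2, 7} cover all 11 outcomes, and no lexicographically smaller subset of this size does
Answer: 2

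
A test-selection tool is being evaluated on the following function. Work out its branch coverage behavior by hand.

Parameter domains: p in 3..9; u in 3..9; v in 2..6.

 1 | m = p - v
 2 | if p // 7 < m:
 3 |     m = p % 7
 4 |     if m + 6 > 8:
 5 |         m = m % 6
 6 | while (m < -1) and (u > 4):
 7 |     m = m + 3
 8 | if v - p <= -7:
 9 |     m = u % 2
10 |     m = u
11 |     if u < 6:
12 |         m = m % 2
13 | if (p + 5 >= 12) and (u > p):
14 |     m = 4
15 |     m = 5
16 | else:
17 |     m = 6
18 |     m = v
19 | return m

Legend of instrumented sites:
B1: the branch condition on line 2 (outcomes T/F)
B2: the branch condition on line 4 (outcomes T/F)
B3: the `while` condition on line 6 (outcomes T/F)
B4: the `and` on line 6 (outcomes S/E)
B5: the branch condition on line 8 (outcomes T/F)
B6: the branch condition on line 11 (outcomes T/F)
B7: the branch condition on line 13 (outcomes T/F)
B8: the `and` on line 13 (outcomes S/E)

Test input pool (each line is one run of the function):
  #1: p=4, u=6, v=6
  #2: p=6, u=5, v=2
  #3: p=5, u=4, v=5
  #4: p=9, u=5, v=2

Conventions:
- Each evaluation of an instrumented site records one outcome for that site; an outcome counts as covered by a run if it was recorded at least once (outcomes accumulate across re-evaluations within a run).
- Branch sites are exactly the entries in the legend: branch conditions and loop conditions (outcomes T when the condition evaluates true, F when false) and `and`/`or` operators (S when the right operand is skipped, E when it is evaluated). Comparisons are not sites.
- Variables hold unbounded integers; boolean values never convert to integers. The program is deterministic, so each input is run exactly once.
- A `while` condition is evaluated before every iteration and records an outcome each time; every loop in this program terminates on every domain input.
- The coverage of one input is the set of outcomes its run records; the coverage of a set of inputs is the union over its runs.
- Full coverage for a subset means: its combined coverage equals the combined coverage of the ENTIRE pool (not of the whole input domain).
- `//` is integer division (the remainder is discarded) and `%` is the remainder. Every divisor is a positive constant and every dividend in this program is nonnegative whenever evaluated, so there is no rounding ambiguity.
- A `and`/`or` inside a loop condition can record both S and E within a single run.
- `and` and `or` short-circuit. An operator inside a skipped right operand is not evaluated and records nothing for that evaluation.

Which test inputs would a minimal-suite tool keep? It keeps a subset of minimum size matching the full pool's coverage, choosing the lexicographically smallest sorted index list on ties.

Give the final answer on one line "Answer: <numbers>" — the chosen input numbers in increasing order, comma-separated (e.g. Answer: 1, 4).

input #1 (p=4, u=6, v=6): covers B1=F, B3=T, B3=F, B4=S, B4=E, B5=F, B7=F, B8=S
input #2 (p=6, u=5, v=2): covers B1=T, B2=T, B3=F, B4=S, B5=F, B7=F, B8=S
input #3 (p=5, u=4, v=5): covers B1=F, B3=F, B4=S, B5=F, B7=F, B8=S
input #4 (p=9, u=5, v=2): covers B1=T, B2=F, B3=F, B4=S, B5=T, B6=T, B7=F, B8=E
pool-wide coverage (14 outcomes): B1=T, B1=F, B2=T, B2=F, B3=T, B3=F, B4=S, B4=E, B5=T, B5=F, B6=T, B7=F, B8=S, B8=E
no size-1 subset reaches all 14 outcomes (best union: 8/14)
no size-2 subset reaches all 14 outcomes (best union: 13/14)
size 3: inputs {1, 2, 4} cover all 14 outcomes, and no lexicographically smaller subset of this size does

Answer: 1, 2, 4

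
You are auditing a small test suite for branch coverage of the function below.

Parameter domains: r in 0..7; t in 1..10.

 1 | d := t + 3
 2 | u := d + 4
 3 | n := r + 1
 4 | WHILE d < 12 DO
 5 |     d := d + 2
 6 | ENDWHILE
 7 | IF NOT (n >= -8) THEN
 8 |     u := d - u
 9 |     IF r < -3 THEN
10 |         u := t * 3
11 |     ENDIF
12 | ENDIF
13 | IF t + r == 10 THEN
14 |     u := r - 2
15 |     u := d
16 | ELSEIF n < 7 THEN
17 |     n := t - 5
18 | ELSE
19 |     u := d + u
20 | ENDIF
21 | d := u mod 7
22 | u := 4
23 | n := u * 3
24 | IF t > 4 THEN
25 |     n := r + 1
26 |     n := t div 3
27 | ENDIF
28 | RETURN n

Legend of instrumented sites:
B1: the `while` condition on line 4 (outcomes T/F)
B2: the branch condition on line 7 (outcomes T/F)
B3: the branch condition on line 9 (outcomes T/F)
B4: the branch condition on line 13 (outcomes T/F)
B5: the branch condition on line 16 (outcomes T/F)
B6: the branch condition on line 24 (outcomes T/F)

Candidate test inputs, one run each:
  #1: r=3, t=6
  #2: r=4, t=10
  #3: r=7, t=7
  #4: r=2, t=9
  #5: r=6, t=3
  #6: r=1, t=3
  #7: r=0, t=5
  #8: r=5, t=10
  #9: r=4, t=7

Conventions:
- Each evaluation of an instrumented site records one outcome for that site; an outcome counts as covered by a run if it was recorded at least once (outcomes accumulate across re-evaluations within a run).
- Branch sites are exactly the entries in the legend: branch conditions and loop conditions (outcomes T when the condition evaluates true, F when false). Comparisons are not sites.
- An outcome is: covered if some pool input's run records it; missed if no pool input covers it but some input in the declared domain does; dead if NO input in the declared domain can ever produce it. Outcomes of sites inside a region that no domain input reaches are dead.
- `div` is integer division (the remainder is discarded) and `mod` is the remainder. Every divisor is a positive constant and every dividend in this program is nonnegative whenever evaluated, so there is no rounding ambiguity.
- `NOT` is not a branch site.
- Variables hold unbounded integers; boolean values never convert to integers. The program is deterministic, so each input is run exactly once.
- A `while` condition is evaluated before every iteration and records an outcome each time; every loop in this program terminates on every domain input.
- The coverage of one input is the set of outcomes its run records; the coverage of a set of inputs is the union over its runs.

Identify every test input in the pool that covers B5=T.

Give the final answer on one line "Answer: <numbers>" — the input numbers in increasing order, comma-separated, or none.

input #1 (r=3, t=6): covers B5=T
input #2 (r=4, t=10): covers B5=T
input #3 (r=7, t=7): misses B5=T
input #4 (r=2, t=9): covers B5=T
input #5 (r=6, t=3): misses B5=T
input #6 (r=1, t=3): covers B5=T
input #7 (r=0, t=5): covers B5=T
input #8 (r=5, t=10): covers B5=T
input #9 (r=4, t=7): covers B5=T

Answer: 1, 2, 4, 6, 7, 8, 9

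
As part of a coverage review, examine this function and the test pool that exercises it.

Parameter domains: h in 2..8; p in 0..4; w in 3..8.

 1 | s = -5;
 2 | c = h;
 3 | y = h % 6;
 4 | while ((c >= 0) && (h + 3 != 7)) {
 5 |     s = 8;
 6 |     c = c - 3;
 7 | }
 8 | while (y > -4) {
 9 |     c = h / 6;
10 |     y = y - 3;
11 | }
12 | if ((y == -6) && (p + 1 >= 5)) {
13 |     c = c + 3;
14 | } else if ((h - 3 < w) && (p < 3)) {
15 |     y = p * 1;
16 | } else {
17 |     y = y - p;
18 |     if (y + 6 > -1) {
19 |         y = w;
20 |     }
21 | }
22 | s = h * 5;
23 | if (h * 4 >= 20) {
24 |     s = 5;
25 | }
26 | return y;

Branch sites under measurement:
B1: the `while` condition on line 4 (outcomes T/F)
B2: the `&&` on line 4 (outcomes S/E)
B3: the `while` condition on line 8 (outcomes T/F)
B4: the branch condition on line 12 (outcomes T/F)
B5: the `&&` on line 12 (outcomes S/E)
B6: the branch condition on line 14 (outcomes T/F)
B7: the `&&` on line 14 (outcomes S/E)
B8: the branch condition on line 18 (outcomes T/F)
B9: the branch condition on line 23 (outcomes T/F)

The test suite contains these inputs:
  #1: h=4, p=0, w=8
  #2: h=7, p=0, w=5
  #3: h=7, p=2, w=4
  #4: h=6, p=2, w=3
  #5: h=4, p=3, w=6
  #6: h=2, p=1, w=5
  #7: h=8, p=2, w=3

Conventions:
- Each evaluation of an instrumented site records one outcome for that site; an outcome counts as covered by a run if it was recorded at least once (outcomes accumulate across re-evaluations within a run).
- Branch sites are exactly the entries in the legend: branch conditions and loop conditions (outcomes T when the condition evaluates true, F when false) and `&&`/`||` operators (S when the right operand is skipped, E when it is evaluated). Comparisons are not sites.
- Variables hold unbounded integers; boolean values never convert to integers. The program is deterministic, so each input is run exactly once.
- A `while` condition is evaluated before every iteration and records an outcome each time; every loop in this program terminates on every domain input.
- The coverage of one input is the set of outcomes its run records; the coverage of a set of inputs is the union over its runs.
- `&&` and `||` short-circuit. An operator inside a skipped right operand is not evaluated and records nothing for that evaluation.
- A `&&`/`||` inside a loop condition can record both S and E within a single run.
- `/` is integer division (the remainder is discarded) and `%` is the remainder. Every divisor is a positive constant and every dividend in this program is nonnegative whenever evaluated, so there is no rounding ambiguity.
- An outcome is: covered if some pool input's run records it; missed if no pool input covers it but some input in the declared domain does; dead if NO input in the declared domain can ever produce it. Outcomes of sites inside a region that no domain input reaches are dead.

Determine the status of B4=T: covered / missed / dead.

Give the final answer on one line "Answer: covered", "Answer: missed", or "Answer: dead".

no pool input records B4=T
but domain input (h=3, p=4, w=3) does record it -> reachable, so missed

Answer: missed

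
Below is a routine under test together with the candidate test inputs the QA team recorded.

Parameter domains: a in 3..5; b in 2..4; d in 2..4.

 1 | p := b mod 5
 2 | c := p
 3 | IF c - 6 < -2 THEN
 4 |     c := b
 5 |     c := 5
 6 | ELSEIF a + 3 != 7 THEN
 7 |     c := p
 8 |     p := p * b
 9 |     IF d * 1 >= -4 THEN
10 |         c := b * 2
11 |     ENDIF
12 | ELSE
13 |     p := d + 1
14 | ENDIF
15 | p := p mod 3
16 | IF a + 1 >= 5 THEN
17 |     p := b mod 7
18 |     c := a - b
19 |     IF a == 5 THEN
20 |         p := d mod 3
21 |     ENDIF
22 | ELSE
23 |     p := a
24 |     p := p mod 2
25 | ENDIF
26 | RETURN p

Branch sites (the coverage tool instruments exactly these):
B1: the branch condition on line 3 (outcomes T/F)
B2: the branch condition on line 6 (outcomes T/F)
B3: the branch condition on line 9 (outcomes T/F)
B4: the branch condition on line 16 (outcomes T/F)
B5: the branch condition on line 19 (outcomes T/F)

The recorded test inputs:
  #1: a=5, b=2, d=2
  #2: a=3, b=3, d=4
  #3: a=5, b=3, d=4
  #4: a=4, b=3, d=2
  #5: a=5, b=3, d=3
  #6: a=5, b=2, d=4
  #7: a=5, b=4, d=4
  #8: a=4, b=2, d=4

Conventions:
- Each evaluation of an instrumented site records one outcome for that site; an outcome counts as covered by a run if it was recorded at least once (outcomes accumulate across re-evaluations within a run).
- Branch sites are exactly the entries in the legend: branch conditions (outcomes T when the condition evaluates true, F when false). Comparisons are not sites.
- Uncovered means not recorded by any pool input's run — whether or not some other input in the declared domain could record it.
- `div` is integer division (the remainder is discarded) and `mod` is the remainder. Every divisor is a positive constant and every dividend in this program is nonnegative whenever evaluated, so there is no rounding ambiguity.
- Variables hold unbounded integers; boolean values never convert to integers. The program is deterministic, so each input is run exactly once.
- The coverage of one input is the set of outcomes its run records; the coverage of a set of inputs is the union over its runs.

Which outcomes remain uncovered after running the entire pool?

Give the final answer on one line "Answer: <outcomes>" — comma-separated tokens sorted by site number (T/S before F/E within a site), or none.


run #1 (a=5, b=2, d=2) runs B1->T, B4->T, B5->T; records B1=T, B4=T, B5=T
run #2 (a=3, b=3, d=4) runs B1->T, B4->F; records B1=T, B4=F
run #3 (a=5, b=3, d=4) runs B1->T, B4->T, B5->T; records B1=T, B4=T, B5=T
run #4 (a=4, b=3, d=2) runs B1->T, B4->T, B5->F; records B1=T, B4=T, B5=F
run #5 (a=5, b=3, d=3) runs B1->T, B4->T, B5->T; records B1=T, B4=T, B5=T
run #6 (a=5, b=2, d=4) runs B1->T, B4->T, B5->T; records B1=T, B4=T, B5=T
run #7 (a=5, b=4, d=4) runs B1->F, B2->T, B3->T, B4->T, B5->T; records B1=F, B2=T, B3=T, B4=T, B5=T
run #8 (a=4, b=2, d=4) runs B1->T, B4->T, B5->F; records B1=T, B4=T, B5=F
union over the pool: B1=T, B1=F, B2=T, B3=T, B4=T, B4=F, B5=T, B5=F
uncovered (2 of 10): B2=F, B3=F
Answer: B2=F, B3=F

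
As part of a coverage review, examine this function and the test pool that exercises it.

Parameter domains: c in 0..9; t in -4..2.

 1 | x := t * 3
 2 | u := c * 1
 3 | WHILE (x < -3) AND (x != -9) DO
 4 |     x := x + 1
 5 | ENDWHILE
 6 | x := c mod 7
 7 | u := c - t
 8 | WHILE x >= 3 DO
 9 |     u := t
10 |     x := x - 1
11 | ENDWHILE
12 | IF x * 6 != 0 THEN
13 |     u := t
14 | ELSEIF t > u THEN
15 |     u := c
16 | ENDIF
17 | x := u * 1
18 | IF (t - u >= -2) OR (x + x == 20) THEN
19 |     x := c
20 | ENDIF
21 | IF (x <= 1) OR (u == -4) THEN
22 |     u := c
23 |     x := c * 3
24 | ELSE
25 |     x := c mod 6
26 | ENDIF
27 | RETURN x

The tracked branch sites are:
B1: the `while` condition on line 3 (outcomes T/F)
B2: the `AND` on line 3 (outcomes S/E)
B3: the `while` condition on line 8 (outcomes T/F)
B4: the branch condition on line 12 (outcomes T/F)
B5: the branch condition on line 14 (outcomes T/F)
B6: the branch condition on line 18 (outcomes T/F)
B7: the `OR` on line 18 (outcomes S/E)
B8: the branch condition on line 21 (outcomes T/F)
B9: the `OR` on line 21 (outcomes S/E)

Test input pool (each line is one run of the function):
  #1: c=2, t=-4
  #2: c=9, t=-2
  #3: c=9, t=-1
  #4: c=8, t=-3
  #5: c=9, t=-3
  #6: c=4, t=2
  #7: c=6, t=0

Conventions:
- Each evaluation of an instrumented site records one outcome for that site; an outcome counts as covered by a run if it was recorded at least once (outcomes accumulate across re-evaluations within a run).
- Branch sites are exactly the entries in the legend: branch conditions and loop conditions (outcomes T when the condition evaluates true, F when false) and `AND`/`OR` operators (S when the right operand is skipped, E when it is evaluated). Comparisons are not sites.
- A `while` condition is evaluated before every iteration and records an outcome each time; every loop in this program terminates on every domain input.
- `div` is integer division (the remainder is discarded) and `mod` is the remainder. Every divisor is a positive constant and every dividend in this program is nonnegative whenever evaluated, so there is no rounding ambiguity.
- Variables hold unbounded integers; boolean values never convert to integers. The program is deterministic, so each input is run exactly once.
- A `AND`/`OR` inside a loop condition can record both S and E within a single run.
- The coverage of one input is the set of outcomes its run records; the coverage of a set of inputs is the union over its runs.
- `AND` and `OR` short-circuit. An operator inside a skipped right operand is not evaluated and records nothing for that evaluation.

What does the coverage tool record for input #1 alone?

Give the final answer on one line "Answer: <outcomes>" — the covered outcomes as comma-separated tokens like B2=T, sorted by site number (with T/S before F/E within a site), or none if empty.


Event log for input #1 (c=2, t=-4):
  B2->E, B1->T, B2->E, B1->T, B2->E, B1->T, B2->E, B1->F, B3->F, B4->T
  B7->S, B6->T, B9->E, B8->T
collecting distinct outcomes: B1=T, B1=F, B2=E, B3=F, B4=T, B6=T, B7=S, B8=T, B9=E
Answer: B1=T, B1=F, B2=E, B3=F, B4=T, B6=T, B7=S, B8=T, B9=E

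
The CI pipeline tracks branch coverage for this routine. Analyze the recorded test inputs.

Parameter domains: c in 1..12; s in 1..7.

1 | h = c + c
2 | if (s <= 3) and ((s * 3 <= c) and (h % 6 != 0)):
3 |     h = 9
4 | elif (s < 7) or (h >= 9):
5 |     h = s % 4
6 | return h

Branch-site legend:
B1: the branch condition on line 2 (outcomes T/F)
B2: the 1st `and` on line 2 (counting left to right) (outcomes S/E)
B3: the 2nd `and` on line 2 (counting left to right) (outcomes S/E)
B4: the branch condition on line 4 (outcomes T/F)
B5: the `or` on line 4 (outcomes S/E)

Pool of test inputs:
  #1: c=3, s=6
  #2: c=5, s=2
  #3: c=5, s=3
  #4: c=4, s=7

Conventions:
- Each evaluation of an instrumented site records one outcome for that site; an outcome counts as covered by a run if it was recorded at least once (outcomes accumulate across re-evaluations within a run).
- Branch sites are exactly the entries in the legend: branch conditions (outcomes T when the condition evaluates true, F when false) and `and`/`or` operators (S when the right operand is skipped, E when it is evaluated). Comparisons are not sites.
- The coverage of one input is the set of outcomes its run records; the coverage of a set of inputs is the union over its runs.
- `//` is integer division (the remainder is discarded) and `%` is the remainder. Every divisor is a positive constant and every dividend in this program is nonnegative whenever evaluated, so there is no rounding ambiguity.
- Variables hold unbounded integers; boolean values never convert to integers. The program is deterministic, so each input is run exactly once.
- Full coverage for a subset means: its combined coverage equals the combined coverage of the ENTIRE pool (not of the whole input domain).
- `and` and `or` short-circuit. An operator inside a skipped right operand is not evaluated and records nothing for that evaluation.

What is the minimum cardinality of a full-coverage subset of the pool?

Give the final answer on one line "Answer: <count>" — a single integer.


test 1 (c=3, s=6) fires B2->S, B1->F, B5->S, B4->T; hits B1=F, B2=S, B4=T, B5=S
test 2 (c=5, s=2) fires B2->E, B3->S, B1->F, B5->S, B4->T; hits B1=F, B2=E, B3=S, B4=T, B5=S
test 3 (c=5, s=3) fires B2->E, B3->S, B1->F, B5->S, B4->T; hits B1=F, B2=E, B3=S, B4=T, B5=S
test 4 (c=4, s=7) fires B2->S, B1->F, B5->E, B4->F; hits B1=F, B2=S, B4=F, B5=E
the full pool covers 8 outcomes: B1=F, B2=S, B2=E, B3=S, B4=T, B4=F, B5=S, B5=E
every size-1 subset falls short of the 8 outcomes (best: 5/8)
at size 2, {2, 4} reaches all 8 outcomes; every lexicographically earlier size-2 subset fails
Answer: 2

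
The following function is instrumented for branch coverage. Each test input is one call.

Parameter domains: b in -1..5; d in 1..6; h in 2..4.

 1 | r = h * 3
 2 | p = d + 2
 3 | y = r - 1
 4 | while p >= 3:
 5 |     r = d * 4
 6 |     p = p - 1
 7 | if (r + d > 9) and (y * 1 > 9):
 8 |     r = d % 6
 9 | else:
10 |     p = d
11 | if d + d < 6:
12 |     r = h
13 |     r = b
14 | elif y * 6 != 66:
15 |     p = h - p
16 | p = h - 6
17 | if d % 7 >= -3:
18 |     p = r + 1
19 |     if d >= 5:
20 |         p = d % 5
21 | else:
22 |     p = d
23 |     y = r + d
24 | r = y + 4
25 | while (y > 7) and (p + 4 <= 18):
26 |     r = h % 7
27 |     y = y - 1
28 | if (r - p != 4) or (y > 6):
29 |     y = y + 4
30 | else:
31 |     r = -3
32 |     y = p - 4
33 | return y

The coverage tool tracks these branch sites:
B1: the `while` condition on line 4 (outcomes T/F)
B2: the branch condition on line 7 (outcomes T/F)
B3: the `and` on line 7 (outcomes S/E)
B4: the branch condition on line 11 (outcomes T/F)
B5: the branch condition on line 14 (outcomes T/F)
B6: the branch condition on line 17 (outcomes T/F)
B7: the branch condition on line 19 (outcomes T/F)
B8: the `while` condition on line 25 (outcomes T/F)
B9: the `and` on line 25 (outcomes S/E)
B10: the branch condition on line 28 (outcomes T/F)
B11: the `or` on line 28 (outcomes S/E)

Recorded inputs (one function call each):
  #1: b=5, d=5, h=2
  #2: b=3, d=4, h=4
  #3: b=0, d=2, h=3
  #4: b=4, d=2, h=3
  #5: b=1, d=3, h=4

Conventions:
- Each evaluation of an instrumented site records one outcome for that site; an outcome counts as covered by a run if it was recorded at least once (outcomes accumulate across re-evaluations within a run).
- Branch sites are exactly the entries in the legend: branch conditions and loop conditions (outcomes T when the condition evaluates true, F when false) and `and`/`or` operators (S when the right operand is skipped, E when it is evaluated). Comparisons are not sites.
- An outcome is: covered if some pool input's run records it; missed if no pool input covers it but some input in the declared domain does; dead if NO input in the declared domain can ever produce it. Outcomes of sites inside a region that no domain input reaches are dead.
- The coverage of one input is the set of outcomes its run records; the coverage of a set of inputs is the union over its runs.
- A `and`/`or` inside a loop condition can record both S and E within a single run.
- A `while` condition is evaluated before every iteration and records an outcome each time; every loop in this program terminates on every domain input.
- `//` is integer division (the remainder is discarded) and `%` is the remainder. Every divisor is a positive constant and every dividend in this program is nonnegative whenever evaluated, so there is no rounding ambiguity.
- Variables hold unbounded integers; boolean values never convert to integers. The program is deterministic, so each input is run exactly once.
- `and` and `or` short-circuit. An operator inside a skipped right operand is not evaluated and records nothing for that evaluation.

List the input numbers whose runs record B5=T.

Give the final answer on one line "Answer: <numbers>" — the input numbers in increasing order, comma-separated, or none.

input #1 (b=5, d=5, h=2): hits B5=T
input #2 (b=3, d=4, h=4): never hits B5=T
input #3 (b=0, d=2, h=3): never hits B5=T
input #4 (b=4, d=2, h=3): never hits B5=T
input #5 (b=1, d=3, h=4): never hits B5=T

Answer: 1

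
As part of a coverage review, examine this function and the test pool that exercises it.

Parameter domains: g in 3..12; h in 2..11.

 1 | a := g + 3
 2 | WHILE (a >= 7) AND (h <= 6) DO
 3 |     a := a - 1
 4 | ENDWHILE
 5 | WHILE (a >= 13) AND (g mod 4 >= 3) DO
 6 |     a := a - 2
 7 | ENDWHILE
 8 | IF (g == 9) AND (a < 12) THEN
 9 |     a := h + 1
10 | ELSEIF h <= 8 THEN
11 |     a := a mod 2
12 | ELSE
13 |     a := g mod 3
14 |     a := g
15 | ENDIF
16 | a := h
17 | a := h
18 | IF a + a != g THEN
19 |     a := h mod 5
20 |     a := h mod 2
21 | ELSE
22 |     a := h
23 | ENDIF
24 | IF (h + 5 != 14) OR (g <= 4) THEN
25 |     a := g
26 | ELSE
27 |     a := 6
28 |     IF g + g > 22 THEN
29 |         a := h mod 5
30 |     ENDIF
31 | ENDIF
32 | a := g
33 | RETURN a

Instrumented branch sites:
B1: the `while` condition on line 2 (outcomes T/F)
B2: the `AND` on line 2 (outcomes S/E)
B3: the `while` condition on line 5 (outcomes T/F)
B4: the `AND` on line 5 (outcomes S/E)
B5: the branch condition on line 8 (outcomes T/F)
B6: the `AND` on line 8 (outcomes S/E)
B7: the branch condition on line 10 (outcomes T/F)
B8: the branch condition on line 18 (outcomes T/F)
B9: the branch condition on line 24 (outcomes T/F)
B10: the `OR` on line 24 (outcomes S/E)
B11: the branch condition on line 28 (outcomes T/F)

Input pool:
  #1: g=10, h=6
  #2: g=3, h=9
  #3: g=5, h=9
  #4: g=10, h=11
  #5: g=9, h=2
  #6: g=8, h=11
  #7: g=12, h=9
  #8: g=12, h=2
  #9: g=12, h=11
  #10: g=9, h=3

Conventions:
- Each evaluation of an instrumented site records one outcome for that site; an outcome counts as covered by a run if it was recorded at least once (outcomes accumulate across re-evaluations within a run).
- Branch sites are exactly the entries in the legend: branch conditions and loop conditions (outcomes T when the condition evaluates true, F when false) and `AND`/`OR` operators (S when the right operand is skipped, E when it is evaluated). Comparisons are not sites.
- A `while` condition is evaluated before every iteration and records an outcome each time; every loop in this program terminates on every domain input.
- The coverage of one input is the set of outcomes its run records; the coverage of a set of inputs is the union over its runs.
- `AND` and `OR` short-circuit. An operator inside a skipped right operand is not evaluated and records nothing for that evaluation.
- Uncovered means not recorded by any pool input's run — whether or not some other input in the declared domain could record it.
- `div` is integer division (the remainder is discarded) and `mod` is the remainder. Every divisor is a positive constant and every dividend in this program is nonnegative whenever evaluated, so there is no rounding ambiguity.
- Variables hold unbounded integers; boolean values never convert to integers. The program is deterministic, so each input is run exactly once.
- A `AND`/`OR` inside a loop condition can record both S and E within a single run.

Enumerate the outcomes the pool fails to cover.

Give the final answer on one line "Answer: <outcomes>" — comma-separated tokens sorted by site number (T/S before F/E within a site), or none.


#1 (g=10, h=6) -> B2->E, B1->T, B2->E, B1->T, B2->E, B1->T, B2->E, B1->T, B2->E, B1->T, B2->E, B1->T, B2->E, B1->T, ...; covered: B1=T, B1=F, B2=S, B2=E, B3=F, B4=S, B5=F, B6=S, B7=T, B8=T, B9=T, B10=S
#2 (g=3, h=9) -> B2->S, B1->F, B4->S, B3->F, B6->S, B5->F, B7->F, B8->T, B10->E, B9->T; covered: B1=F, B2=S, B3=F, B4=S, B5=F, B6=S, B7=F, B8=T, B9=T, B10=E
#3 (g=5, h=9) -> B2->E, B1->F, B4->S, B3->F, B6->S, B5->F, B7->F, B8->T, B10->E, B9->F, B11->F; covered: B1=F, B2=E, B3=F, B4=S, B5=F, B6=S, B7=F, B8=T, B9=F, B10=E, B11=F
#4 (g=10, h=11) -> B2->E, B1->F, B4->E, B3->F, B6->S, B5->F, B7->F, B8->T, B10->S, B9->T; covered: B1=F, B2=E, B3=F, B4=E, B5=F, B6=S, B7=F, B8=T, B9=T, B10=S
#5 (g=9, h=2) -> B2->E, B1->T, B2->E, B1->T, B2->E, B1->T, B2->E, B1->T, B2->E, B1->T, B2->E, B1->T, B2->S, B1->F, ...; covered: B1=T, B1=F, B2=S, B2=E, B3=F, B4=S, B5=T, B6=E, B8=T, B9=T, B10=S
#6 (g=8, h=11) -> B2->E, B1->F, B4->S, B3->F, B6->S, B5->F, B7->F, B8->T, B10->S, B9->T; covered: B1=F, B2=E, B3=F, B4=S, B5=F, B6=S, B7=F, B8=T, B9=T, B10=S
#7 (g=12, h=9) -> B2->E, B1->F, B4->E, B3->F, B6->S, B5->F, B7->F, B8->T, B10->E, B9->F, B11->T; covered: B1=F, B2=E, B3=F, B4=E, B5=F, B6=S, B7=F, B8=T, B9=F, B10=E, B11=T
#8 (g=12, h=2) -> B2->E, B1->T, B2->E, B1->T, B2->E, B1->T, B2->E, B1->T, B2->E, B1->T, B2->E, B1->T, B2->E, B1->T, ...; covered: B1=T, B1=F, B2=S, B2=E, B3=F, B4=S, B5=F, B6=S, B7=T, B8=T, B9=T, B10=S
#9 (g=12, h=11) -> B2->E, B1->F, B4->E, B3->F, B6->S, B5->F, B7->F, B8->T, B10->S, B9->T; covered: B1=F, B2=E, B3=F, B4=E, B5=F, B6=S, B7=F, B8=T, B9=T, B10=S
#10 (g=9, h=3) -> B2->E, B1->T, B2->E, B1->T, B2->E, B1->T, B2->E, B1->T, B2->E, B1->T, B2->E, B1->T, B2->S, B1->F, ...; covered: B1=T, B1=F, B2=S, B2=E, B3=F, B4=S, B5=T, B6=E, B8=T, B9=T, B10=S
union over the pool: B1=T, B1=F, B2=S, B2=E, B3=F, B4=S, B4=E, B5=T, B5=F, B6=S, B6=E, B7=T, B7=F, B8=T, B9=T, B9=F, B10=S, B10=E, B11=T, B11=F
uncovered (2 of 22): B3=T, B8=F
Answer: B3=T, B8=F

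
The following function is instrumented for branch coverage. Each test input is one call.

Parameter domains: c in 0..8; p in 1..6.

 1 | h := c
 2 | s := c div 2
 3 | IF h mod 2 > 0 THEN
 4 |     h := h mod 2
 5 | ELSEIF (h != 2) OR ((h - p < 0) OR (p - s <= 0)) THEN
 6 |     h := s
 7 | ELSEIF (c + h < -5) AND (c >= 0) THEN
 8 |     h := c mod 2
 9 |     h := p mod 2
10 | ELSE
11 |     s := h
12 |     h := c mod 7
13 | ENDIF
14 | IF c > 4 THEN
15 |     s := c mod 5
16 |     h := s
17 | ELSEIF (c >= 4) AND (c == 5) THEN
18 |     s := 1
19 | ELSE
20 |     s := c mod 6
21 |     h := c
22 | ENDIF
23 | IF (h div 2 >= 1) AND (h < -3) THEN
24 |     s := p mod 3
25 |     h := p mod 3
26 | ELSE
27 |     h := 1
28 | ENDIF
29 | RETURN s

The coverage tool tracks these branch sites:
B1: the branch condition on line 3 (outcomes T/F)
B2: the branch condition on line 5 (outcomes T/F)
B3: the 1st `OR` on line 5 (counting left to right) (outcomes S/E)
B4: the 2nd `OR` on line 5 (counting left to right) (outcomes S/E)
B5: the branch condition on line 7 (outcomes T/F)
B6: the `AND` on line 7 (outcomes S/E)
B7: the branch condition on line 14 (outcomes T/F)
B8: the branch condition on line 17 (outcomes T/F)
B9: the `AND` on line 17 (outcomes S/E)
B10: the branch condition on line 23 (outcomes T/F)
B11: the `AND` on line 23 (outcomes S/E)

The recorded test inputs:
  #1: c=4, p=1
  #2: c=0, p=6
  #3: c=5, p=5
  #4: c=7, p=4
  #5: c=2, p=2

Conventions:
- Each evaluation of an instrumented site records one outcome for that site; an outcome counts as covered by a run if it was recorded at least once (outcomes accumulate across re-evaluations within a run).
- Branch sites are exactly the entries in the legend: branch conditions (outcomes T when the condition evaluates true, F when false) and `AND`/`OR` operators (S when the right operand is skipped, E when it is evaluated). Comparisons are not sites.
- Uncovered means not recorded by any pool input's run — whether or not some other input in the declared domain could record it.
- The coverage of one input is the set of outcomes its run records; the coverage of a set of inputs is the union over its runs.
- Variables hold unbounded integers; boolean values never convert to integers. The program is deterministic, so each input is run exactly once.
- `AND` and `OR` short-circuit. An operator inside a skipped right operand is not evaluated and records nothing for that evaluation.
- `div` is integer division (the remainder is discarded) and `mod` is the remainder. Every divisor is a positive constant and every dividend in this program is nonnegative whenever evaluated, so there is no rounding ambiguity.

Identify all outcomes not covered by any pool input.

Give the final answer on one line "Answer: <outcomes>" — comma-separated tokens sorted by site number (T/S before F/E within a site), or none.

input #1 (c=4, p=1): events B1->F, B3->S, B2->T, B7->F, B9->E, B8->F, B11->E, B10->F; covers B1=F, B2=T, B3=S, B7=F, B8=F, B9=E, B10=F, B11=E
input #2 (c=0, p=6): events B1->F, B3->S, B2->T, B7->F, B9->S, B8->F, B11->S, B10->F; covers B1=F, B2=T, B3=S, B7=F, B8=F, B9=S, B10=F, B11=S
input #3 (c=5, p=5): events B1->T, B7->T, B11->S, B10->F; covers B1=T, B7=T, B10=F, B11=S
input #4 (c=7, p=4): events B1->T, B7->T, B11->E, B10->F; covers B1=T, B7=T, B10=F, B11=E
input #5 (c=2, p=2): events B1->F, B3->E, B4->E, B2->F, B6->S, B5->F, B7->F, B9->S, B8->F, B11->E, B10->F; covers B1=F, B2=F, B3=E, B4=E, B5=F, B6=S, B7=F, B8=F, B9=S, B10=F, B11=E
union over the pool: B1=T, B1=F, B2=T, B2=F, B3=S, B3=E, B4=E, B5=F, B6=S, B7=T, B7=F, B8=F, B9=S, B9=E, B10=F, B11=S, B11=E
uncovered (5 of 22): B4=S, B5=T, B6=E, B8=T, B10=T

Answer: B4=S, B5=T, B6=E, B8=T, B10=T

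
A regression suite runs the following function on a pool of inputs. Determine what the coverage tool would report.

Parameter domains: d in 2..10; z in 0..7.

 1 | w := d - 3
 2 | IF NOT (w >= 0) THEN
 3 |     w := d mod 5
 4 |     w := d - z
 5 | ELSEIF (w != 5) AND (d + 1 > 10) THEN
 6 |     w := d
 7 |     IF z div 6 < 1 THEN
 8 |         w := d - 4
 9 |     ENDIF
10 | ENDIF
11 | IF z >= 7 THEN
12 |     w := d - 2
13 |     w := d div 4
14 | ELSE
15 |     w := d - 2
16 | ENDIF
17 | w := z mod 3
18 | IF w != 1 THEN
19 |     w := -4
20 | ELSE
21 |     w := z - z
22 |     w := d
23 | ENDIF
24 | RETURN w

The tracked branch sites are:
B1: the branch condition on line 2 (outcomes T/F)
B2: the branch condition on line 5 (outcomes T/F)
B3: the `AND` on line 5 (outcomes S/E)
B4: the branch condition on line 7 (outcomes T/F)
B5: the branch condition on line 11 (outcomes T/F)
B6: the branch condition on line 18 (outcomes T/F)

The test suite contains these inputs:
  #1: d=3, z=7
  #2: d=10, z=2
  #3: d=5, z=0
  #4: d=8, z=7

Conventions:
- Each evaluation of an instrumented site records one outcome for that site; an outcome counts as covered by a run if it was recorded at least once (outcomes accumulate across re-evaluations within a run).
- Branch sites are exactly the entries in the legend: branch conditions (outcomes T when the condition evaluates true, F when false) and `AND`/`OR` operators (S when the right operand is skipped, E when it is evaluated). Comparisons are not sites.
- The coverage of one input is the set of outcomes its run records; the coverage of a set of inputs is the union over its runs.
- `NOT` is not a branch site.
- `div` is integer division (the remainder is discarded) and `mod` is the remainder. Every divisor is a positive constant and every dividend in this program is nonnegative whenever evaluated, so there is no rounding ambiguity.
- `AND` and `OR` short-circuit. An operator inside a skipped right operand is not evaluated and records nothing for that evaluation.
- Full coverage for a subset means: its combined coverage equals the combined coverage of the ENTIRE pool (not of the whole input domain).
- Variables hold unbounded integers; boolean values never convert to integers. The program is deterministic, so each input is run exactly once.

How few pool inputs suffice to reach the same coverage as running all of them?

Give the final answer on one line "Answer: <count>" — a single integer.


input #1 (d=3, z=7): covers B1=F, B2=F, B3=E, B5=T, B6=F
input #2 (d=10, z=2): covers B1=F, B2=T, B3=E, B4=T, B5=F, B6=T
input #3 (d=5, z=0): covers B1=F, B2=F, B3=E, B5=F, B6=T
input #4 (d=8, z=7): covers B1=F, B2=F, B3=S, B5=T, B6=F
union over all inputs: B1=F, B2=T, B2=F, B3=S, B3=E, B4=T, B5=T, B5=F, B6=T, B6=F (10 outcomes)
checked all size-1 subsets: none covers 10 outcomes (max 6/10)
size 2: inputs {2, 4} cover all 10 outcomes, and no lexicographically smaller subset of this size does
Answer: 2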